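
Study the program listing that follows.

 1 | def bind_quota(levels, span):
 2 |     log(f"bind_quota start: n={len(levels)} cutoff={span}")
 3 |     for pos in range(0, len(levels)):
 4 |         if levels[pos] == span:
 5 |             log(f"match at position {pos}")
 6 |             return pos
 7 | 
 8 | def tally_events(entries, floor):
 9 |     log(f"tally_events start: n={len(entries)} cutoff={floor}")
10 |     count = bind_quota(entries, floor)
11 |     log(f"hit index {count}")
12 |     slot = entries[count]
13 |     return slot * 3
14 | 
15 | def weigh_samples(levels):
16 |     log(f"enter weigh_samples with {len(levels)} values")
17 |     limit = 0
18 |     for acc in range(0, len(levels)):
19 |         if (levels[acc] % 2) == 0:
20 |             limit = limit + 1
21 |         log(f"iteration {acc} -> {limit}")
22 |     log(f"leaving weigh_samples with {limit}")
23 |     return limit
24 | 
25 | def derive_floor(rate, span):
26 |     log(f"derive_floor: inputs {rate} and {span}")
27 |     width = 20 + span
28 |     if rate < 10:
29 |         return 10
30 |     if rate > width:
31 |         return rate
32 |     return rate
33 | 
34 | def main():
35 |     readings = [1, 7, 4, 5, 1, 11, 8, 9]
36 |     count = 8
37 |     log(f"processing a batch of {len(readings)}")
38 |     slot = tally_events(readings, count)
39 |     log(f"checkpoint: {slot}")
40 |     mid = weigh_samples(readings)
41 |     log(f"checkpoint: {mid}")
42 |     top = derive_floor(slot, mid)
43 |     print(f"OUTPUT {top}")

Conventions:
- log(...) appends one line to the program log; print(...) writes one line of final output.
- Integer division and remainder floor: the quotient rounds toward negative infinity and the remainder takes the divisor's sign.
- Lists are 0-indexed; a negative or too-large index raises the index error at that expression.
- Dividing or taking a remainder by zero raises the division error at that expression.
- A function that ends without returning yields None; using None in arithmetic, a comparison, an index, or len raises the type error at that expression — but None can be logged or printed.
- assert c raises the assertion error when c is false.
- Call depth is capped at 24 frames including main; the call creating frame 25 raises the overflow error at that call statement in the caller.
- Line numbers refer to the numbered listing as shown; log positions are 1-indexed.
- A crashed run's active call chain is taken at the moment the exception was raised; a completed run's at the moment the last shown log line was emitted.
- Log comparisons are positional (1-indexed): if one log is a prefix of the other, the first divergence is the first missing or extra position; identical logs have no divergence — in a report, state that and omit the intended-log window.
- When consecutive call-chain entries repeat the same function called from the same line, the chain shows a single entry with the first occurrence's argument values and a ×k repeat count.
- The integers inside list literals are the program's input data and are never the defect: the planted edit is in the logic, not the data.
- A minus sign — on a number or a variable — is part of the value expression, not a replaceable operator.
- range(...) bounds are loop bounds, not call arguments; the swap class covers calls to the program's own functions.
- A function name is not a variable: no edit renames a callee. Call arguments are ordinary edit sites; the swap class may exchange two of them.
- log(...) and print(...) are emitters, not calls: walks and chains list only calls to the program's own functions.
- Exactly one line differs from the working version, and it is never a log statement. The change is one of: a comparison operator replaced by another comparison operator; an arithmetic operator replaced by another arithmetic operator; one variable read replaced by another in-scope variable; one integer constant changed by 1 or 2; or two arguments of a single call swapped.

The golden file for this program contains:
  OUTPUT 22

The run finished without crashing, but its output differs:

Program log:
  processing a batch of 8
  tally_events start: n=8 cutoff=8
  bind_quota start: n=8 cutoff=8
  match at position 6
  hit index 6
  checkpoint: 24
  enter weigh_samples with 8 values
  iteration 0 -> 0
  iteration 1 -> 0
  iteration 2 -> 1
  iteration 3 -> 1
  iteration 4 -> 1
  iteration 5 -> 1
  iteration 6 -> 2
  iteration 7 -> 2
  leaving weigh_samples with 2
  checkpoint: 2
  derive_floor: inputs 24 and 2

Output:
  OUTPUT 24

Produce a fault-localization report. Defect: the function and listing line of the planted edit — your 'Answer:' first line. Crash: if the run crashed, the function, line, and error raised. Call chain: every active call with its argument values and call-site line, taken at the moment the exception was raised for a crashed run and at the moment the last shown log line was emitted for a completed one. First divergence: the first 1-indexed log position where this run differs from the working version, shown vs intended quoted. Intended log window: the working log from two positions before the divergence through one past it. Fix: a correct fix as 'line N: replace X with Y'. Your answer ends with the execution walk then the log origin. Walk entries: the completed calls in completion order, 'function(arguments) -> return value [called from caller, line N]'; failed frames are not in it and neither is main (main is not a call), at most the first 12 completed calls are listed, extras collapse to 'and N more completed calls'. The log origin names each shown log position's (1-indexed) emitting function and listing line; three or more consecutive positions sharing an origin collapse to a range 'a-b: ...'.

Answer: the defect is in derive_floor at line 31.
Core observation: No log line changed; the fault shows up purely in the output.
Call chain: main -> derive_floor(24, 2) (called at line 42).
First divergence: none; the two logs match at every position.
Execution walk:
  bind_quota([1, 7, 4, 5, 1, 11, 8, 9], 8) -> 6  [called from tally_events, line 10]
  tally_events([1, 7, 4, 5, 1, 11, 8, 9], 8) -> 24  [called from main, line 38]
  weigh_samples([1, 7, 4, 5, 1, 11, 8, 9]) -> 2  [called from main, line 40]
  derive_floor(24, 2) -> 24  [called from main, line 42]
Origin of each log line:
  1: emitted by main (line 37)
  2: emitted by tally_events (line 9)
  3: emitted by bind_quota (line 2)
  4: emitted by bind_quota (line 5)
  5: emitted by tally_events (line 11)
  6: emitted by main (line 39)
  7: emitted by weigh_samples (line 16)
  8-15: emitted by weigh_samples (line 21)
  16: emitted by weigh_samples (line 22)
  17: emitted by main (line 41)
  18: emitted by derive_floor (line 26)
A correct fix: line 31: replace `rate` with `width`.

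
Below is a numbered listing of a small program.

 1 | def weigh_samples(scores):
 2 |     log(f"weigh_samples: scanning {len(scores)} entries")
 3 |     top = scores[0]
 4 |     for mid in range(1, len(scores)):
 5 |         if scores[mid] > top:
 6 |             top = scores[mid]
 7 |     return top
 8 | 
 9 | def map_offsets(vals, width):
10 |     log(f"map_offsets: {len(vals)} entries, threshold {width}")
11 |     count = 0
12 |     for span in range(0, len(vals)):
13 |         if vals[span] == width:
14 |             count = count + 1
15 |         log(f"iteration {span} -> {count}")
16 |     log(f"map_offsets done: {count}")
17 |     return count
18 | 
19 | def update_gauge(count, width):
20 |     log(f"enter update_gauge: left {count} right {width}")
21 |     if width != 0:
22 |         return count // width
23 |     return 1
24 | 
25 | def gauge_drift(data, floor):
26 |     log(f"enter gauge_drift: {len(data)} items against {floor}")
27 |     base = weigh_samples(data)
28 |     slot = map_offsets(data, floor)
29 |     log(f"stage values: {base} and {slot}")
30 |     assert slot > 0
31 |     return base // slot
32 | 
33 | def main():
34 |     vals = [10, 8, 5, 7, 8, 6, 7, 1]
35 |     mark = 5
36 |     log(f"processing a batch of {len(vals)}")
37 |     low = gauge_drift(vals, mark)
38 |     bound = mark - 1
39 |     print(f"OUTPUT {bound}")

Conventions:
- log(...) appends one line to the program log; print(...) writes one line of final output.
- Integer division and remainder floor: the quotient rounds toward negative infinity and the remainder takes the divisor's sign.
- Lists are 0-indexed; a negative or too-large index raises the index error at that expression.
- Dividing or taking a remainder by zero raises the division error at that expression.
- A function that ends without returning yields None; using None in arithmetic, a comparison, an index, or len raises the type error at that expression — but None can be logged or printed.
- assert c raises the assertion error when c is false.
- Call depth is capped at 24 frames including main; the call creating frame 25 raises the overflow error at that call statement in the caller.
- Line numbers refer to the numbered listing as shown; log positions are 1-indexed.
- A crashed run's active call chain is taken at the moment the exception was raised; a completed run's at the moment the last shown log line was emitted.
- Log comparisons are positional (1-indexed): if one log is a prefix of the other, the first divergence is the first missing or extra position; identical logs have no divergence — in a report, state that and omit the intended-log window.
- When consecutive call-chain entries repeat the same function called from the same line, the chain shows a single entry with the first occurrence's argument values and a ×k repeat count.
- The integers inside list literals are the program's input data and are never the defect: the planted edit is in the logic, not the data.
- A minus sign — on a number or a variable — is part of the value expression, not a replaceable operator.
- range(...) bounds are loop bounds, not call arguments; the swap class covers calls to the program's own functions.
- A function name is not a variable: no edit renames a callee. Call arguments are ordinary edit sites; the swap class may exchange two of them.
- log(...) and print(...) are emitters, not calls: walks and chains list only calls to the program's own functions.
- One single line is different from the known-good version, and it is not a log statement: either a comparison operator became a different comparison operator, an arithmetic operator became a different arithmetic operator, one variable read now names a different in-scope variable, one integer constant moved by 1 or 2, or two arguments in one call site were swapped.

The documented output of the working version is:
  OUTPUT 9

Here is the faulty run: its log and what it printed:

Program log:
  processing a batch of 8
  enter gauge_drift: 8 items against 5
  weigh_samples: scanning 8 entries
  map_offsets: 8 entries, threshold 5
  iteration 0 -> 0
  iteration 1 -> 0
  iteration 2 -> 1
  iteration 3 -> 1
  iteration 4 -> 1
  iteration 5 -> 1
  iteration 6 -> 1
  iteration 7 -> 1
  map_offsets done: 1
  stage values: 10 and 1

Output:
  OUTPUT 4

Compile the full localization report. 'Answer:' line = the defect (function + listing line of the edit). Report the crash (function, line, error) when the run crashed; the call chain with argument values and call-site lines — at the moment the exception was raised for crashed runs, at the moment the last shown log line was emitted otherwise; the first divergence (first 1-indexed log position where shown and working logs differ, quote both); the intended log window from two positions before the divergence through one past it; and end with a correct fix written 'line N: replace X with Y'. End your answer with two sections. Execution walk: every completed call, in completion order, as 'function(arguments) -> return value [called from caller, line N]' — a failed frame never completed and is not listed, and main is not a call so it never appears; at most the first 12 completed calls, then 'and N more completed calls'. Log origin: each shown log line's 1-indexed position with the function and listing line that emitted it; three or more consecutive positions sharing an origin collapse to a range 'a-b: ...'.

Answer: the defect is in main at line 38.
Key fact: The logs agree in full; only the final output differs.
Call chain: main -> gauge_drift([10, 8, 5, 7, 8, 6, 7, 1], 5) (called at line 37).
First divergence: none (the log streams are identical).
Execution walk:
  weigh_samples([10, 8, 5, 7, 8, 6, 7, 1]) -> 10  [called from gauge_drift, line 27]
  map_offsets([10, 8, 5, 7, 8, 6, 7, 1], 5) -> 1  [called from gauge_drift, line 28]
  gauge_drift([10, 8, 5, 7, 8, 6, 7, 1], 5) -> 10  [called from main, line 37]
Log line origins:
  1: emitted by main (line 36)
  2: emitted by gauge_drift (line 26)
  3: emitted by weigh_samples (line 2)
  4: emitted by map_offsets (line 10)
  5-12: emitted by map_offsets (line 15)
  13: emitted by map_offsets (line 16)
  14: emitted by gauge_drift (line 29)
A correct fix: line 38: replace `mark` with `low`.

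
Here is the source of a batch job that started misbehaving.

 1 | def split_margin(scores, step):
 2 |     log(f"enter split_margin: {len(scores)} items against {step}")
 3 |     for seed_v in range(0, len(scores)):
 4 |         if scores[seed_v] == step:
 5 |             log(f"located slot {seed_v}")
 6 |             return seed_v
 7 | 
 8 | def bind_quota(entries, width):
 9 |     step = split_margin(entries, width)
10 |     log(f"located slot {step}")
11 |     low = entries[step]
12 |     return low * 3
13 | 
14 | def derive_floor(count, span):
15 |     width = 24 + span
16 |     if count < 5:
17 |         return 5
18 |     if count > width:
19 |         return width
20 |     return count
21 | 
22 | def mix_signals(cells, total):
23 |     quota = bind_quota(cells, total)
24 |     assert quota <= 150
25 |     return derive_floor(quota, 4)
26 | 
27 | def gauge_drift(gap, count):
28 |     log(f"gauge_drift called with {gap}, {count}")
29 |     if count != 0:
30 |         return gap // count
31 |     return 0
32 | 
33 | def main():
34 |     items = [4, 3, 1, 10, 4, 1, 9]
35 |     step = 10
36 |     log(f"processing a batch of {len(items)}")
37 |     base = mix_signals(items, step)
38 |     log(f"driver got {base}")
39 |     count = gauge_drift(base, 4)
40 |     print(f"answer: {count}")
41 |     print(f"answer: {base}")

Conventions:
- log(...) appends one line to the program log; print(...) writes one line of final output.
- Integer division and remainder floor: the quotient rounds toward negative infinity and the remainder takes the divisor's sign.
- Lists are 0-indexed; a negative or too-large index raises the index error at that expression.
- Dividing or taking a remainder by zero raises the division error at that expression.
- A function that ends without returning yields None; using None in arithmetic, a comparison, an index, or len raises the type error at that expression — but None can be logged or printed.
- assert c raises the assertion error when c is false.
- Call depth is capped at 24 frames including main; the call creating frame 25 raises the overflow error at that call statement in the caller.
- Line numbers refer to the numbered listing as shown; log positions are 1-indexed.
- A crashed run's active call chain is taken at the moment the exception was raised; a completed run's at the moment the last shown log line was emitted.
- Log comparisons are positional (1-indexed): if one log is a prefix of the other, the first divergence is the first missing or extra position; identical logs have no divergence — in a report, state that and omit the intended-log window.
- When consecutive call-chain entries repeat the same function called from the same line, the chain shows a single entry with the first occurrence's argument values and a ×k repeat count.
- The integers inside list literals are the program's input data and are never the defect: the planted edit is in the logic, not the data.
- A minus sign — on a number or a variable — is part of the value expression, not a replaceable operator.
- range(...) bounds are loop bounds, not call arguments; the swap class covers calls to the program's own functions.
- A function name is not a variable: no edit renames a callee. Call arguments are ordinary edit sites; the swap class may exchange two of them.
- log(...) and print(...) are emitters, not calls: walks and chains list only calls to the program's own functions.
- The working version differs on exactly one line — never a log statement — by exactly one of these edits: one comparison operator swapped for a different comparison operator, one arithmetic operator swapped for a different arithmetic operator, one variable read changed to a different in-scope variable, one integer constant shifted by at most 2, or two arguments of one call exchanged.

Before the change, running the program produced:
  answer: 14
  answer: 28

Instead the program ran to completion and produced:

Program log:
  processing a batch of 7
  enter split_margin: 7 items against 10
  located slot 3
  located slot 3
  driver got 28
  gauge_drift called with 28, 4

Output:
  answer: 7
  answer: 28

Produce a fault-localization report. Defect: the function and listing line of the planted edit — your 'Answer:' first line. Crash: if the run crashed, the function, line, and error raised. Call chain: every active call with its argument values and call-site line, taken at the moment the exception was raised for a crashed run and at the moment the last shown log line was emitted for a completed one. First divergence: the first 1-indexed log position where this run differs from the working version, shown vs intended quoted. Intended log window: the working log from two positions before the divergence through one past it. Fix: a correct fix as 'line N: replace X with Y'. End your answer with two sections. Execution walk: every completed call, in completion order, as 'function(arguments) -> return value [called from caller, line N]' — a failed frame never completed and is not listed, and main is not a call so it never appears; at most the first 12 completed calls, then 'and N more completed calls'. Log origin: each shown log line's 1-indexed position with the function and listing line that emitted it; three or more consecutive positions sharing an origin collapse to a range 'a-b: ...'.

Answer: the defect is in main at line 39.
The tell: Log line 6 is where behavior first shows: 'gauge_drift called with 28, 4' appears instead of 'gauge_drift called with 28, 2'.
Call chain: main -> gauge_drift(28, 4) (called at line 39).
First divergence: position 6 — shown 'gauge_drift called with 28, 4', intended 'gauge_drift called with 28, 2'.
Intended log window:
  4: located slot 3
  5: driver got 28
  6: gauge_drift called with 28, 2
Execution walk:
  split_margin([4, 3, 1, 10, 4, 1, 9], 10) -> 3  [called from bind_quota, line 9]
  bind_quota([4, 3, 1, 10, 4, 1, 9], 10) -> 30  [called from mix_signals, line 23]
  derive_floor(30, 4) -> 28  [called from mix_signals, line 25]
  mix_signals([4, 3, 1, 10, 4, 1, 9], 10) -> 28  [called from main, line 37]
  gauge_drift(28, 4) -> 7  [called from main, line 39]
Log origins:
  1: emitted by main (line 36)
  2: emitted by split_margin (line 2)
  3: emitted by split_margin (line 5)
  4: emitted by bind_quota (line 10)
  5: emitted by main (line 38)
  6: emitted by gauge_drift (line 28)
A correct fix: line 39: replace `4` with `2`.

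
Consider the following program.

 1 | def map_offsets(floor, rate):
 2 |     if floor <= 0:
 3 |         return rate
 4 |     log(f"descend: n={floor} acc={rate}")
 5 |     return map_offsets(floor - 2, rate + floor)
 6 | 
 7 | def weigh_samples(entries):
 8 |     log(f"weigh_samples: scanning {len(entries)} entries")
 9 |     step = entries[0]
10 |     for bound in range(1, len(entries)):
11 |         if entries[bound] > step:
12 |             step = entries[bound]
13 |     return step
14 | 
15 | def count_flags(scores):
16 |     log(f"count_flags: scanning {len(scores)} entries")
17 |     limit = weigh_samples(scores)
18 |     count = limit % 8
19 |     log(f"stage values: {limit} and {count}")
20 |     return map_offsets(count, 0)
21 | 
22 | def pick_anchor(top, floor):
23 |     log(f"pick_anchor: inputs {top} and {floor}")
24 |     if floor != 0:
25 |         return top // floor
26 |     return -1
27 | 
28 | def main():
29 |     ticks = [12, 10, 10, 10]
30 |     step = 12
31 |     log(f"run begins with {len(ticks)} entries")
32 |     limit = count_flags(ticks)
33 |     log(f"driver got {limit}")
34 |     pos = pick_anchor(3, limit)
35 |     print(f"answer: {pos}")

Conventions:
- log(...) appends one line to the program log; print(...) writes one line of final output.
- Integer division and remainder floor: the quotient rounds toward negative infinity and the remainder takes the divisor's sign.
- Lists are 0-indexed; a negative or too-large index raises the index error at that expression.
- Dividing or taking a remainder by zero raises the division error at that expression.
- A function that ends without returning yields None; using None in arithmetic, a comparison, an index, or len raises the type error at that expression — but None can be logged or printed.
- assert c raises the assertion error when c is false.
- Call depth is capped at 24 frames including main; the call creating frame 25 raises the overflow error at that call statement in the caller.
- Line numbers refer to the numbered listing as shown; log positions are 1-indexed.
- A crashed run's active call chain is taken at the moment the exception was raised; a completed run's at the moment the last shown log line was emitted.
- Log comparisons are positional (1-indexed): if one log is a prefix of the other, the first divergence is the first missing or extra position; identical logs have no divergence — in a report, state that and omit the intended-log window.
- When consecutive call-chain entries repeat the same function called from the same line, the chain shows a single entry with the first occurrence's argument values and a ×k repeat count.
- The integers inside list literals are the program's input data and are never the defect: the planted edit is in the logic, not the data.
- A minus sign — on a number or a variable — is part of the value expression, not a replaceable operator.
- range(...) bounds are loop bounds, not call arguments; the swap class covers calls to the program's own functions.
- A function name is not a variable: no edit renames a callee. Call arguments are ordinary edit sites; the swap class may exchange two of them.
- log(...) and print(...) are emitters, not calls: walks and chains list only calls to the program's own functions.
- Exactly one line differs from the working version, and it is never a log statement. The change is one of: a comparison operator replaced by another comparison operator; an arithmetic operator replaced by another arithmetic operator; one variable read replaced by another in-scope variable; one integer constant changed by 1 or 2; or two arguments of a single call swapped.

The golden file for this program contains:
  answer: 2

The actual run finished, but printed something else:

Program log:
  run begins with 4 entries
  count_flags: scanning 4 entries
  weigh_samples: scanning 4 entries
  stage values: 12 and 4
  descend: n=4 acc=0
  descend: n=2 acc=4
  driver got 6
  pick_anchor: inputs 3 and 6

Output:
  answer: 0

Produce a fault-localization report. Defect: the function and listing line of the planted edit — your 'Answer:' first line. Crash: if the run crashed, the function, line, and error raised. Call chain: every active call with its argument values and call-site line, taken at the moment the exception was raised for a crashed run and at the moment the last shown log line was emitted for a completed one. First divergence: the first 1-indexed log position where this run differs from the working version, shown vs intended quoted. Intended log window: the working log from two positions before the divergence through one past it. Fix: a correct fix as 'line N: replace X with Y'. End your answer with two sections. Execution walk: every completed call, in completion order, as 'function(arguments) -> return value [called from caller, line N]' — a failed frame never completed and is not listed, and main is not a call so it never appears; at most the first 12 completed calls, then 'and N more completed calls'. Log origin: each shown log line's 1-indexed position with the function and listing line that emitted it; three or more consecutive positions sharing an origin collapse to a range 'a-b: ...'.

Answer: the defect is in main at line 34.
Key observation: The log first diverges at position 8: the faulty run prints 'pick_anchor: inputs 3 and 6' where the working version prints 'pick_anchor: inputs 6 and 3'.
Call chain: main -> pick_anchor(3, 6) (called at line 34).
First divergence: at position 8 the run shows 'pick_anchor: inputs 3 and 6' where the working version logs 'pick_anchor: inputs 6 and 3'.
Intended log window:
  6: descend: n=2 acc=4
  7: driver got 6
  8: pick_anchor: inputs 6 and 3
Execution walk:
  weigh_samples([12, 10, 10, 10]) -> 12  [called from count_flags, line 17]
  map_offsets(0, 6) -> 6  [called from map_offsets, line 5]
  map_offsets(2, 4) -> 6  [called from map_offsets, line 5]
  map_offsets(4, 0) -> 6  [called from count_flags, line 20]
  count_flags([12, 10, 10, 10]) -> 6  [called from main, line 32]
  pick_anchor(3, 6) -> 0  [called from main, line 34]
Origin of each log line:
  1: logged in main at line 31
  2: logged in count_flags at line 16
  3: logged in weigh_samples at line 8
  4: logged in count_flags at line 19
  5: logged in map_offsets at line 4
  6: logged in map_offsets at line 4
  7: logged in main at line 33
  8: logged in pick_anchor at line 23
A correct fix: line 34: replace `pick_anchor(3, limit)` with `pick_anchor(limit, 3)`.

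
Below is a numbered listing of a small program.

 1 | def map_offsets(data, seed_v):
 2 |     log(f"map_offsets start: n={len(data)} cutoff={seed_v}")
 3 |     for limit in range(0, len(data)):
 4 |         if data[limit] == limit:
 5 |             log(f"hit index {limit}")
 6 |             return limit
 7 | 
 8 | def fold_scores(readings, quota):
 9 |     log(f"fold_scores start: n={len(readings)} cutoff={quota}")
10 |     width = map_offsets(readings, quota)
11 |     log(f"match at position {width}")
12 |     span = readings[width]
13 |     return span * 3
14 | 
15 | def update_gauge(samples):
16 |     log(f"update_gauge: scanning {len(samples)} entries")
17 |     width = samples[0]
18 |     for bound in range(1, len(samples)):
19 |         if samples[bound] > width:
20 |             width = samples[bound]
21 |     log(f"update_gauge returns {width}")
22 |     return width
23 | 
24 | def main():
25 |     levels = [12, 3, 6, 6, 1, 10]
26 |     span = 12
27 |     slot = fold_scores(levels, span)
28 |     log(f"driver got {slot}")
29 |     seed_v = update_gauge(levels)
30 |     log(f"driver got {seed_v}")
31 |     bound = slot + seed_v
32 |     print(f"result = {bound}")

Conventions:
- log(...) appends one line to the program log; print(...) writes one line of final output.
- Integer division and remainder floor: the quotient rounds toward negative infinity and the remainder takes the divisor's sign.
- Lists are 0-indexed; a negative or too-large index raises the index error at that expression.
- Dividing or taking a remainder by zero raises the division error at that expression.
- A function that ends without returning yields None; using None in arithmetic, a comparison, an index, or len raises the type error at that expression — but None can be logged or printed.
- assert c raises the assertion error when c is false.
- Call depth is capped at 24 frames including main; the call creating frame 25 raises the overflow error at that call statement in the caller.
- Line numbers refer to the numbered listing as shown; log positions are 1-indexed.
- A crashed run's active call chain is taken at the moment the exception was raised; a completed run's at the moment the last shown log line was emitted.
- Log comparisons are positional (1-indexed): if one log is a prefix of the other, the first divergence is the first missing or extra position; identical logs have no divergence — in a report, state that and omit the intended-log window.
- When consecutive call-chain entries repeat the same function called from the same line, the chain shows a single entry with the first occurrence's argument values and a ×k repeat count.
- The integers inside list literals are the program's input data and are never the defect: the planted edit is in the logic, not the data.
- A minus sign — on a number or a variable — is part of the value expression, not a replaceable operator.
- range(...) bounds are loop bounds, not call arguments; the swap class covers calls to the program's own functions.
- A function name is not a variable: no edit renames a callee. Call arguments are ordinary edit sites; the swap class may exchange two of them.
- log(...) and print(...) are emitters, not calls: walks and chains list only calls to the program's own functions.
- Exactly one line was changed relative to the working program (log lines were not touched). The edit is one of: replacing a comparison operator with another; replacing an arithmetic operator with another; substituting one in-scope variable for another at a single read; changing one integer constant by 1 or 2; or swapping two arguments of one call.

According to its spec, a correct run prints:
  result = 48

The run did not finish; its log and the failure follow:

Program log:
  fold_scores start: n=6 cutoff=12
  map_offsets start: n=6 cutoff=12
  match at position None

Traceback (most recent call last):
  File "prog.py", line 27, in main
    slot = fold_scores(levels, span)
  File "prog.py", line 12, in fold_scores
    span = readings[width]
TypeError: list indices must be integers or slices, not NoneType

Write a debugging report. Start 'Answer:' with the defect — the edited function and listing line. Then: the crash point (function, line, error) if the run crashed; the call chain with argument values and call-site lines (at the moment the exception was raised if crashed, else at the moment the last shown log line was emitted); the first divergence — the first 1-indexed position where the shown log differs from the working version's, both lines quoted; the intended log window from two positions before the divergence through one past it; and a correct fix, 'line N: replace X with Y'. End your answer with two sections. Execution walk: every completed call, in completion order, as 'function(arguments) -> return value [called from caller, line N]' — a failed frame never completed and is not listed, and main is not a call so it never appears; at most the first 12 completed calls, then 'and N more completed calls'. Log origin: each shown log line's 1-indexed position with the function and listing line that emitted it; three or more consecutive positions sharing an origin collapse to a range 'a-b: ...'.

Answer: the defect is in map_offsets at line 4.
The tell: At log position 3 the runs split — shown 'match at position None', but the working version logs 'hit index 0'.
Crash: fold_scores, line 12, TypeError.
Call chain: main -> fold_scores([12, 3, 6, 6, 1, 10], 12) (called at line 27).
First divergence: position 3; shown 'match at position None' vs intended 'hit index 0'.
Intended log window:
  1: fold_scores start: n=6 cutoff=12
  2: map_offsets start: n=6 cutoff=12
  3: hit index 0
  4: match at position 0
Execution walk:
  map_offsets([12, 3, 6, 6, 1, 10], 12) -> None  [called from fold_scores, line 10]
Log line origins:
  1: logged in fold_scores at line 9
  2: logged in map_offsets at line 2
  3: logged in fold_scores at line 11
A correct fix: line 4: replace `data[limit] == limit` with `data[limit] == seed_v`.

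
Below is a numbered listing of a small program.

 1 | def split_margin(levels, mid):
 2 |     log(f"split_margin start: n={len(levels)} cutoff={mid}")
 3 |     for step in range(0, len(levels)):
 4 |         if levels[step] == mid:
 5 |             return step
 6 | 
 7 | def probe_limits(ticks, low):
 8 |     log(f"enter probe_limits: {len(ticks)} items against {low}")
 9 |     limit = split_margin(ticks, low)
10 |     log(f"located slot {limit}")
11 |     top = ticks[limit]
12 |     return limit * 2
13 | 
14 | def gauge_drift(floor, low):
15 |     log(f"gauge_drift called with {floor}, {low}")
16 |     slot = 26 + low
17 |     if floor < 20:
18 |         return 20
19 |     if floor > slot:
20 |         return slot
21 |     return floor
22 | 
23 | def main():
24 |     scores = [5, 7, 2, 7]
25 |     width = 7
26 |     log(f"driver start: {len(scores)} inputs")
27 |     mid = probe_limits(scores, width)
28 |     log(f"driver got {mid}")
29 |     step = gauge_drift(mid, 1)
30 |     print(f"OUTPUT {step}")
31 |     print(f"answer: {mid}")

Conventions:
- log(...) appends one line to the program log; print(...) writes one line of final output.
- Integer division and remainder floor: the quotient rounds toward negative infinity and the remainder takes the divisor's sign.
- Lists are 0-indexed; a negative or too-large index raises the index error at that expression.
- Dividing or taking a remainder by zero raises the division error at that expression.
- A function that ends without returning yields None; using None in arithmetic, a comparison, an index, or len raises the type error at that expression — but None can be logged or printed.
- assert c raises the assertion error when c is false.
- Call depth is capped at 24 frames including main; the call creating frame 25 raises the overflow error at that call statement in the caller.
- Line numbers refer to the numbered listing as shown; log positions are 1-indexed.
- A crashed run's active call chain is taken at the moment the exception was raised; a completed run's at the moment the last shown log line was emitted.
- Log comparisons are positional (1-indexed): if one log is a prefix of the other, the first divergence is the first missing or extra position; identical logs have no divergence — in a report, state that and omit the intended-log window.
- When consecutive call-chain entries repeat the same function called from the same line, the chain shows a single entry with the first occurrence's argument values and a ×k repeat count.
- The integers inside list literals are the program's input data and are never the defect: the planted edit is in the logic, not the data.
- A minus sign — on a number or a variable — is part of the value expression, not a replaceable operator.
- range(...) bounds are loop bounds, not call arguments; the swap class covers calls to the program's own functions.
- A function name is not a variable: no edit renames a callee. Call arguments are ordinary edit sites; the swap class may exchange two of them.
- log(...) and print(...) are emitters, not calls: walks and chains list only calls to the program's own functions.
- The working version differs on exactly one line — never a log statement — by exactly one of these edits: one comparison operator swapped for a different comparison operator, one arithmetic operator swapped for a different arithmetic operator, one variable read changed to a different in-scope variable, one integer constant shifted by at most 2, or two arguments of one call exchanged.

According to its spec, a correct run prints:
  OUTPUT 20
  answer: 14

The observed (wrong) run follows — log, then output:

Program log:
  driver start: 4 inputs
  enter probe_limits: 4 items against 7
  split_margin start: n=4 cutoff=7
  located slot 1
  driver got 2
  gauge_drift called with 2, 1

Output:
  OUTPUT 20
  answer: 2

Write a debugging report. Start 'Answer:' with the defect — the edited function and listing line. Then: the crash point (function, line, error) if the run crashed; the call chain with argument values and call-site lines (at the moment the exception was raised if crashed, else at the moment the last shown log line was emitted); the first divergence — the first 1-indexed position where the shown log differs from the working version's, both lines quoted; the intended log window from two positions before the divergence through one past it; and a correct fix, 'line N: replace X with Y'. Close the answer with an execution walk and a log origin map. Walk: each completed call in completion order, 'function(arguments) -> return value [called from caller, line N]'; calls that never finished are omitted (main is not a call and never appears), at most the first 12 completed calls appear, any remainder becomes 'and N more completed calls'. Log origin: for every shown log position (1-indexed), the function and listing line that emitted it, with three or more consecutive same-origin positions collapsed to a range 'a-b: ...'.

Answer: the defect is in probe_limits at line 12.
Key fact: At log position 5 the runs split — shown 'driver got 2', but the working version logs 'driver got 14'.
Call chain: main -> gauge_drift(2, 1) (called at line 29).
First divergence: position 5 — the shown line 'driver got 2' should read 'driver got 14'.
Intended log window:
  3: split_margin start: n=4 cutoff=7
  4: located slot 1
  5: driver got 14
  6: gauge_drift called with 14, 1
Execution walk:
  split_margin([5, 7, 2, 7], 7) -> 1  [called from probe_limits, line 9]
  probe_limits([5, 7, 2, 7], 7) -> 2  [called from main, line 27]
  gauge_drift(2, 1) -> 20  [called from main, line 29]
Origin of each log line:
  1 — main, line 26
  2 — probe_limits, line 8
  3 — split_margin, line 2
  4 — probe_limits, line 10
  5 — main, line 28
  6 — gauge_drift, line 15
A correct fix: line 12: replace `limit` with `top`.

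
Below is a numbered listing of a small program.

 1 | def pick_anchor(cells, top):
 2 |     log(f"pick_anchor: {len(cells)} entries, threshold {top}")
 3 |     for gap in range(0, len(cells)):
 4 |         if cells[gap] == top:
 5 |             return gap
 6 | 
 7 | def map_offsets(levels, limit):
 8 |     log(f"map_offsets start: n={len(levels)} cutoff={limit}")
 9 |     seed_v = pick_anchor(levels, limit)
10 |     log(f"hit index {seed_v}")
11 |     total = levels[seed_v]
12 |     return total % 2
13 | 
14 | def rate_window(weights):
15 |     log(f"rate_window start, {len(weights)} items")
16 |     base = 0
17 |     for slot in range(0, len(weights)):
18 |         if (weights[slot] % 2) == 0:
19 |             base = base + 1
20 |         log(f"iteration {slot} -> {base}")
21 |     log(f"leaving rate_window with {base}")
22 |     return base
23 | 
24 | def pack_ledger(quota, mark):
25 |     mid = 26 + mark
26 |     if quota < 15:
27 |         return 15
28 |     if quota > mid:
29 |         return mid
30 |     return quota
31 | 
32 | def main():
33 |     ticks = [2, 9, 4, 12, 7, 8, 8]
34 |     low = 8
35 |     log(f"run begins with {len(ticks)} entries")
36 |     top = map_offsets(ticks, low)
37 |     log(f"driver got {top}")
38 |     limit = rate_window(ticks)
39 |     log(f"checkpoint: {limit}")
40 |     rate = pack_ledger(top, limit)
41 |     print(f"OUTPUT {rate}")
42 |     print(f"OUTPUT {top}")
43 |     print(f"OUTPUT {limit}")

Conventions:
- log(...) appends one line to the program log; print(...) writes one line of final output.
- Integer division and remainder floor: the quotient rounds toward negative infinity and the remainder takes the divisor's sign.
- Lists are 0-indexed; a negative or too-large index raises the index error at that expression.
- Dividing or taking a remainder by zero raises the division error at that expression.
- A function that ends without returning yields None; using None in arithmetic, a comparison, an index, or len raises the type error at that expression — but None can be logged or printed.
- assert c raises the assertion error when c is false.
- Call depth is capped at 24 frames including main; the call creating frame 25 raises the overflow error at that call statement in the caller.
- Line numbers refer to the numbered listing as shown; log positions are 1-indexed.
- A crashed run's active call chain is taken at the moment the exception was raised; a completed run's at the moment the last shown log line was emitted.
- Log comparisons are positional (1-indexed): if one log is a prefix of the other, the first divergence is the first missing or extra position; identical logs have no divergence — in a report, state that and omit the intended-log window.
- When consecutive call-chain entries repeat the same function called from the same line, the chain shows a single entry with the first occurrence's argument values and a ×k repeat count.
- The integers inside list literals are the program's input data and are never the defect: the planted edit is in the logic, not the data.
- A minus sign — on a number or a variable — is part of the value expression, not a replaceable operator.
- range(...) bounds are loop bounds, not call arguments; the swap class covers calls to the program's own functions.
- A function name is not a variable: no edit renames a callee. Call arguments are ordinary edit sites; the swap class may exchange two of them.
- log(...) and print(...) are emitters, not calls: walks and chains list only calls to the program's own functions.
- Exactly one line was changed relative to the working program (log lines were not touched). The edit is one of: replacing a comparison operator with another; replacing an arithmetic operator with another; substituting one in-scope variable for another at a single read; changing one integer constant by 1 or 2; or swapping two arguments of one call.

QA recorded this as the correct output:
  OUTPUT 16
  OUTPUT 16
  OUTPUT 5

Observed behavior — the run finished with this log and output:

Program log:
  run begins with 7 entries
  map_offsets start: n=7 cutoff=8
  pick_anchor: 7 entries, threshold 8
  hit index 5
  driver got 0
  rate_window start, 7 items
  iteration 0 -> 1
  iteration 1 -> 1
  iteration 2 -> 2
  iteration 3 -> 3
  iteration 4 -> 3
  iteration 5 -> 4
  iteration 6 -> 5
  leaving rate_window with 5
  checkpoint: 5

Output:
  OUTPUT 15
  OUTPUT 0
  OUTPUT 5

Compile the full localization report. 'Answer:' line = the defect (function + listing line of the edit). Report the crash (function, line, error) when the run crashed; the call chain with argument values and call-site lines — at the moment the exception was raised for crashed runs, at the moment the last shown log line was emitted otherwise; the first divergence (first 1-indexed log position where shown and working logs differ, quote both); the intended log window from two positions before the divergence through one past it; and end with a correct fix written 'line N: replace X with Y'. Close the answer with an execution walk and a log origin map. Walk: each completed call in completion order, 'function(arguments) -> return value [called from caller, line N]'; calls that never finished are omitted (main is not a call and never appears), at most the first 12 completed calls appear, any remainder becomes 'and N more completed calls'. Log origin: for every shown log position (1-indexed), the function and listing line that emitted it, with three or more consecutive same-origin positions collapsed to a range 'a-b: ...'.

Answer: the defect is in map_offsets at line 12.
Key observation: The log first diverges at position 5: the faulty run prints 'driver got 0' where the working version prints 'driver got 16'.
Call chain: main.
First divergence: position 5 — the shown line 'driver got 0' should read 'driver got 16'.
Intended log window:
  3: pick_anchor: 7 entries, threshold 8
  4: hit index 5
  5: driver got 16
  6: rate_window start, 7 items
Execution walk:
  pick_anchor([2, 9, 4, 12, 7, 8, 8], 8) -> 5  [called from map_offsets, line 9]
  map_offsets([2, 9, 4, 12, 7, 8, 8], 8) -> 0  [called from main, line 36]
  rate_window([2, 9, 4, 12, 7, 8, 8]) -> 5  [called from main, line 38]
  pack_ledger(0, 5) -> 15  [called from main, line 40]
Log line origins:
  1: from main, line 35
  2: from map_offsets, line 8
  3: from pick_anchor, line 2
  4: from map_offsets, line 10
  5: from main, line 37
  6: from rate_window, line 15
  7-13: from rate_window, line 20
  14: from rate_window, line 21
  15: from main, line 39
A correct fix: line 12: replace `%` with `*`.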